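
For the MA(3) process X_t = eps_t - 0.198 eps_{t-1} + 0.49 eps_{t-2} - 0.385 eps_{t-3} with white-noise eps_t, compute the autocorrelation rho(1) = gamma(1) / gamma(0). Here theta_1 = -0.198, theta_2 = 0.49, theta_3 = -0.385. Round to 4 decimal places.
\rho(1) = -0.3388

For an MA(q) process with theta_0 = 1, the autocovariance is
  gamma(k) = sigma^2 * sum_{i=0..q-k} theta_i * theta_{i+k},
and rho(k) = gamma(k) / gamma(0). Sigma^2 cancels.
  numerator   = (1)*(-0.198) + (-0.198)*(0.49) + (0.49)*(-0.385) = -0.48367.
  denominator = (1)^2 + (-0.198)^2 + (0.49)^2 + (-0.385)^2 = 1.427529.
  rho(1) = -0.48367 / 1.427529 = -0.3388.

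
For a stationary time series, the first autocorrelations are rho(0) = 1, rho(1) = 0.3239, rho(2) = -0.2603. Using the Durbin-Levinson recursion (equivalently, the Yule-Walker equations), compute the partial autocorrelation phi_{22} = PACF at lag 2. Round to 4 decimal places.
\phi_{22} = -0.4080

The PACF at lag k is phi_{kk}, the last component of the solution
to the Yule-Walker system G_k phi = r_k where
  (G_k)_{ij} = rho(|i - j|), (r_k)_i = rho(i), i,j = 1..k.
Equivalently, Durbin-Levinson gives phi_{kk} iteratively:
  phi_{11} = rho(1)
  phi_{kk} = [rho(k) - sum_{j=1..k-1} phi_{k-1,j} rho(k-j)]
            / [1 - sum_{j=1..k-1} phi_{k-1,j} rho(j)],
  phi_{k,j} = phi_{k-1,j} - phi_{kk} phi_{k-1,k-j},  j = 1..k-1.
Step k = 1:
  phi_11 = rho(1) = 0.3239.
Step k = 2:
  phi_22 = [rho(2) - phi_11 rho(1)] / [1 - phi_11 rho(1)] = [-0.2603 - (0.3239)(0.3239)] / [1 - (0.3239)(0.3239)]
         = -0.36521121 / 0.89508879 = -0.408.
Therefore phi_{22} = -0.4080.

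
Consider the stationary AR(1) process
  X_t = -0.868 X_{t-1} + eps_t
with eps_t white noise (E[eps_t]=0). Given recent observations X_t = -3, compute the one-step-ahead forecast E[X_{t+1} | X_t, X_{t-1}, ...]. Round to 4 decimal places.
E[X_{t+1} \mid \mathcal F_t] = 2.6040

For an AR(p) model X_t = c + sum_i phi_i X_{t-i} + eps_t, the
one-step-ahead conditional mean is
  E[X_{t+1} | X_t, ...] = c + sum_i phi_i X_{t+1-i}.
Substitute known values:
  E[X_{t+1} | ...] = (-0.868) * (-3)
                   = 2.6040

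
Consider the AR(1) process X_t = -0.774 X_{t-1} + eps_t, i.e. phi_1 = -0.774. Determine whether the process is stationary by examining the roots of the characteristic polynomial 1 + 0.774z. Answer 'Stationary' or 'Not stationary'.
\text{Stationary}

The AR(p) characteristic polynomial is P(z) = 1 + 0.774z.
Stationarity requires all roots to lie outside the unit circle, i.e. |z| > 1 for every root.
This is linear in z: 1 + (0.774) z = 0  =>  z = -1/(0.774) = -1.29199,  |z| = 1.29199.
Moduli of all roots: 1.2920.
All moduli strictly greater than 1? Yes.
Verdict: Stationary.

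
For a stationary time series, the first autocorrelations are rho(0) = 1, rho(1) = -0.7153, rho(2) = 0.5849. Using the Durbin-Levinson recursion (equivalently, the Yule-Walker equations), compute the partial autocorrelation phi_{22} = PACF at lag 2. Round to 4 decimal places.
\phi_{22} = 0.1500

The PACF at lag k is phi_{kk}, the last component of the solution
to the Yule-Walker system G_k phi = r_k where
  (G_k)_{ij} = rho(|i - j|), (r_k)_i = rho(i), i,j = 1..k.
Equivalently, Durbin-Levinson gives phi_{kk} iteratively:
  phi_{11} = rho(1)
  phi_{kk} = [rho(k) - sum_{j=1..k-1} phi_{k-1,j} rho(k-j)]
            / [1 - sum_{j=1..k-1} phi_{k-1,j} rho(j)],
  phi_{k,j} = phi_{k-1,j} - phi_{kk} phi_{k-1,k-j},  j = 1..k-1.
Step k = 1:
  phi_11 = rho(1) = -0.7153.
Step k = 2:
  phi_22 = [rho(2) - phi_11 rho(1)] / [1 - phi_11 rho(1)] = [0.5849 - (-0.7153)(-0.7153)] / [1 - (-0.7153)(-0.7153)]
         = 0.07324591 / 0.48834591 = 0.15.
Therefore phi_{22} = 0.1500.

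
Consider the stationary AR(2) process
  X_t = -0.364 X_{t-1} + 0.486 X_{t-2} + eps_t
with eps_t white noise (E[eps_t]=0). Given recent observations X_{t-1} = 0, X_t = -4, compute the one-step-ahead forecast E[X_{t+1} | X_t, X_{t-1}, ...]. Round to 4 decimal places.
E[X_{t+1} \mid \mathcal F_t] = 1.4560

For an AR(p) model X_t = c + sum_i phi_i X_{t-i} + eps_t, the
one-step-ahead conditional mean is
  E[X_{t+1} | X_t, ...] = c + sum_i phi_i X_{t+1-i}.
Substitute known values:
  E[X_{t+1} | ...] = (-0.364) * (-4) + (0.486) * (0)
                   = 1.4560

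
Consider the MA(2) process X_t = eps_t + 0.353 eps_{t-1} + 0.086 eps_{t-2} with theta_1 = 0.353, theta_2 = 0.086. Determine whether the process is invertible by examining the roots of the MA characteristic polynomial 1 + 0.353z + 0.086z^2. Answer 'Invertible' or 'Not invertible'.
\text{Invertible}

The MA(q) characteristic polynomial is P(z) = 1 + 0.353z + 0.086z^2.
Invertibility requires all roots to lie outside the unit circle, i.e. |z| > 1 for every root.
Set 1 + (0.353) z + (0.086) z^2 = 0, i.e. a z^2 + b z + c = 0 with a = 0.086, b = 0.353, c = 1.
Discriminant D = b^2 - 4ac = (0.353)^2 - 4*(0.086)*1 = 0.124609 - (0.344) = -0.219391.
D < 0, so the roots are the complex-conjugate pair z = (-b +/- i sqrt(-D)) / (2a) = -2.0523 +/- 2.7232i.
For a conjugate pair |z|^2 = z * conj(z) = (product of roots) = c/a = 1/(0.086) = 11.627907, so |z| = sqrt(11.627907) = 3.41 for both roots.
Moduli of all roots: 3.4100, 3.4100.
All moduli strictly greater than 1? Yes.
Verdict: Invertible.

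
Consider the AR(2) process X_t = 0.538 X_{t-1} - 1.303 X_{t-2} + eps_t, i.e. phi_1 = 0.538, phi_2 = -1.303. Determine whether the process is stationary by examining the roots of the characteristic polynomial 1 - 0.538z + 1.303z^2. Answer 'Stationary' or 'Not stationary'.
\text{Not stationary}

The AR(p) characteristic polynomial is P(z) = 1 - 0.538z + 1.303z^2.
Stationarity requires all roots to lie outside the unit circle, i.e. |z| > 1 for every root.
Set 1 + (-0.538) z + (1.303) z^2 = 0, i.e. a z^2 + b z + c = 0 with a = 1.303, b = -0.538, c = 1.
Discriminant D = b^2 - 4ac = (-0.538)^2 - 4*(1.303)*1 = 0.289444 - (5.212) = -4.922556.
D < 0, so the roots are the complex-conjugate pair z = (-b +/- i sqrt(-D)) / (2a) = 0.2064 +/- 0.8514i.
For a conjugate pair |z|^2 = z * conj(z) = (product of roots) = c/a = 1/(1.303) = 0.76746, so |z| = sqrt(0.76746) = 0.876 for both roots.
Moduli of all roots: 0.8760, 0.8760.
All moduli strictly greater than 1? No.
Verdict: Not stationary.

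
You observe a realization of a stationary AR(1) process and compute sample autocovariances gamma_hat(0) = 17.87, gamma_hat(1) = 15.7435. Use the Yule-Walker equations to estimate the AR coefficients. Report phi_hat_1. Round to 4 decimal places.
\hat\phi_{1} = 0.8810

The Yule-Walker equations for an AR(p) process read, in matrix form,
  Gamma_p phi = r_p,   with   (Gamma_p)_{ij} = gamma(|i - j|),
                       (r_p)_i = gamma(i),   i,j = 1..p.
Substitute the sample gammas (Toeplitz matrix and right-hand side of size 1):
  Gamma_p = [[17.87]]
  r_p     = [15.7435]
With p = 1 this is the single equation gamma(0) phi_1 = gamma(1):
  phi_hat_1 = gamma(1) / gamma(0) = 15.7435 / 17.87 = 0.8810.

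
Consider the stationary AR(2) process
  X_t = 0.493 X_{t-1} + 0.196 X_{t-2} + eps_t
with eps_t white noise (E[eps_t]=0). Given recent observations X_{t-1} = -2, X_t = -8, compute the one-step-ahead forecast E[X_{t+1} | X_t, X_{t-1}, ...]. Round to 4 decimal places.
E[X_{t+1} \mid \mathcal F_t] = -4.3360

For an AR(p) model X_t = c + sum_i phi_i X_{t-i} + eps_t, the
one-step-ahead conditional mean is
  E[X_{t+1} | X_t, ...] = c + sum_i phi_i X_{t+1-i}.
Substitute known values:
  E[X_{t+1} | ...] = (0.493) * (-8) + (0.196) * (-2)
                   = -4.3360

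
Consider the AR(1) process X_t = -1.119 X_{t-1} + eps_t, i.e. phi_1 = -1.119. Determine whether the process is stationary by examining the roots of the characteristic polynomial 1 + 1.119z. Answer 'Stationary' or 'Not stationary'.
\text{Not stationary}

The AR(p) characteristic polynomial is P(z) = 1 + 1.119z.
Stationarity requires all roots to lie outside the unit circle, i.e. |z| > 1 for every root.
This is linear in z: 1 + (1.119) z = 0  =>  z = -1/(1.119) = -0.893655,  |z| = 0.893655.
Moduli of all roots: 0.8937.
All moduli strictly greater than 1? No.
Verdict: Not stationary.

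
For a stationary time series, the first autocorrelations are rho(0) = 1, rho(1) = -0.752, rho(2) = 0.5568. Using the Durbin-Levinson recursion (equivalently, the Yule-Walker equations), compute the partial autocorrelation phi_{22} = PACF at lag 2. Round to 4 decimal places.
\phi_{22} = -0.0200

The PACF at lag k is phi_{kk}, the last component of the solution
to the Yule-Walker system G_k phi = r_k where
  (G_k)_{ij} = rho(|i - j|), (r_k)_i = rho(i), i,j = 1..k.
Equivalently, Durbin-Levinson gives phi_{kk} iteratively:
  phi_{11} = rho(1)
  phi_{kk} = [rho(k) - sum_{j=1..k-1} phi_{k-1,j} rho(k-j)]
            / [1 - sum_{j=1..k-1} phi_{k-1,j} rho(j)],
  phi_{k,j} = phi_{k-1,j} - phi_{kk} phi_{k-1,k-j},  j = 1..k-1.
Step k = 1:
  phi_11 = rho(1) = -0.752.
Step k = 2:
  phi_22 = [rho(2) - phi_11 rho(1)] / [1 - phi_11 rho(1)] = [0.5568 - (-0.752)(-0.752)] / [1 - (-0.752)(-0.752)]
         = -0.008704 / 0.434496 = -0.02.
Therefore phi_{22} = -0.0200.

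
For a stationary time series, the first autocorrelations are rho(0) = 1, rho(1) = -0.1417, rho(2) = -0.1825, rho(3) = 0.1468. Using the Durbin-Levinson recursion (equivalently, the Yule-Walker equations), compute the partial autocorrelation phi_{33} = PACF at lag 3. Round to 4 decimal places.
\phi_{33} = 0.0920

The PACF at lag k is phi_{kk}, the last component of the solution
to the Yule-Walker system G_k phi = r_k where
  (G_k)_{ij} = rho(|i - j|), (r_k)_i = rho(i), i,j = 1..k.
Equivalently, Durbin-Levinson gives phi_{kk} iteratively:
  phi_{11} = rho(1)
  phi_{kk} = [rho(k) - sum_{j=1..k-1} phi_{k-1,j} rho(k-j)]
            / [1 - sum_{j=1..k-1} phi_{k-1,j} rho(j)],
  phi_{k,j} = phi_{k-1,j} - phi_{kk} phi_{k-1,k-j},  j = 1..k-1.
Step k = 1:
  phi_11 = rho(1) = -0.1417.
Step k = 2:
  phi_22 = [rho(2) - phi_11 rho(1)] / [1 - phi_11 rho(1)] = [-0.1825 - (-0.1417)(-0.1417)] / [1 - (-0.1417)(-0.1417)]
         = -0.20257889 / 0.97992111 = -0.20673.
  Update: phi_21 = phi_11 - phi_22 phi_11 = -0.1417 - (-0.20673)(-0.1417) = -0.170994.
Step k = 3:
  phi_33 = [rho(3) - phi_21 rho(2) - phi_22 rho(1)] / [1 - phi_21 rho(1) - phi_22 rho(2)]
    numerator   = 0.1468 - (-0.170994)(-0.1825) - (-0.20673)(-0.1417) = 0.08630005
    denominator = 1 - (-0.170994)(-0.1417) - (-0.20673)(-0.1825) = 0.93804202
  phi_33 = 0.08630005 / 0.93804202 = 0.092.
Therefore phi_{33} = 0.0920.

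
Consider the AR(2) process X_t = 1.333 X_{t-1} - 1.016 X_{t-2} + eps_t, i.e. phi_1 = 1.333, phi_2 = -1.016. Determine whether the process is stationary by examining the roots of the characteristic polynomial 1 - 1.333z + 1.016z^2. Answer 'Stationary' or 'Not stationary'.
\text{Not stationary}

The AR(p) characteristic polynomial is P(z) = 1 - 1.333z + 1.016z^2.
Stationarity requires all roots to lie outside the unit circle, i.e. |z| > 1 for every root.
Set 1 + (-1.333) z + (1.016) z^2 = 0, i.e. a z^2 + b z + c = 0 with a = 1.016, b = -1.333, c = 1.
Discriminant D = b^2 - 4ac = (-1.333)^2 - 4*(1.016)*1 = 1.776889 - (4.064) = -2.287111.
D < 0, so the roots are the complex-conjugate pair z = (-b +/- i sqrt(-D)) / (2a) = 0.656 +/- 0.7443i.
For a conjugate pair |z|^2 = z * conj(z) = (product of roots) = c/a = 1/(1.016) = 0.984252, so |z| = sqrt(0.984252) = 0.9921 for both roots.
Moduli of all roots: 0.9921, 0.9921.
All moduli strictly greater than 1? No.
Verdict: Not stationary.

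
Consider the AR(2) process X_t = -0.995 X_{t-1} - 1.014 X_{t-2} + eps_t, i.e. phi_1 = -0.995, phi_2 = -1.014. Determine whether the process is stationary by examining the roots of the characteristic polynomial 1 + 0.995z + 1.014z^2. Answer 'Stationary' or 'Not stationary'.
\text{Not stationary}

The AR(p) characteristic polynomial is P(z) = 1 + 0.995z + 1.014z^2.
Stationarity requires all roots to lie outside the unit circle, i.e. |z| > 1 for every root.
Set 1 + (0.995) z + (1.014) z^2 = 0, i.e. a z^2 + b z + c = 0 with a = 1.014, b = 0.995, c = 1.
Discriminant D = b^2 - 4ac = (0.995)^2 - 4*(1.014)*1 = 0.990025 - (4.056) = -3.065975.
D < 0, so the roots are the complex-conjugate pair z = (-b +/- i sqrt(-D)) / (2a) = -0.4906 +/- 0.8634i.
For a conjugate pair |z|^2 = z * conj(z) = (product of roots) = c/a = 1/(1.014) = 0.986193, so |z| = sqrt(0.986193) = 0.9931 for both roots.
Moduli of all roots: 0.9931, 0.9931.
All moduli strictly greater than 1? No.
Verdict: Not stationary.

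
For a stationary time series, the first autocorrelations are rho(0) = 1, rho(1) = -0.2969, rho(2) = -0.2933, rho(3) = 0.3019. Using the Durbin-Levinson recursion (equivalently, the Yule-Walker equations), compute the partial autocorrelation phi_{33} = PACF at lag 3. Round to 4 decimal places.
\phi_{33} = 0.0720

The PACF at lag k is phi_{kk}, the last component of the solution
to the Yule-Walker system G_k phi = r_k where
  (G_k)_{ij} = rho(|i - j|), (r_k)_i = rho(i), i,j = 1..k.
Equivalently, Durbin-Levinson gives phi_{kk} iteratively:
  phi_{11} = rho(1)
  phi_{kk} = [rho(k) - sum_{j=1..k-1} phi_{k-1,j} rho(k-j)]
            / [1 - sum_{j=1..k-1} phi_{k-1,j} rho(j)],
  phi_{k,j} = phi_{k-1,j} - phi_{kk} phi_{k-1,k-j},  j = 1..k-1.
Step k = 1:
  phi_11 = rho(1) = -0.2969.
Step k = 2:
  phi_22 = [rho(2) - phi_11 rho(1)] / [1 - phi_11 rho(1)] = [-0.2933 - (-0.2969)(-0.2969)] / [1 - (-0.2969)(-0.2969)]
         = -0.38144961 / 0.91185039 = -0.418325.
  Update: phi_21 = phi_11 - phi_22 phi_11 = -0.2969 - (-0.418325)(-0.2969) = -0.421101.
Step k = 3:
  phi_33 = [rho(3) - phi_21 rho(2) - phi_22 rho(1)] / [1 - phi_21 rho(1) - phi_22 rho(2)]
    numerator   = 0.3019 - (-0.421101)(-0.2933) - (-0.418325)(-0.2969) = 0.05419056
    denominator = 1 - (-0.421101)(-0.2969) - (-0.418325)(-0.2933) = 0.75228057
  phi_33 = 0.05419056 / 0.75228057 = 0.072.
Therefore phi_{33} = 0.0720.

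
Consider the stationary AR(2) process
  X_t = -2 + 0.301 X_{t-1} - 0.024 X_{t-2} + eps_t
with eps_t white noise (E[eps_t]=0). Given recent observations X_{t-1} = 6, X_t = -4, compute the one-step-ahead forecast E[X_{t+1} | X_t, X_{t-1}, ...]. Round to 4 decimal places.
E[X_{t+1} \mid \mathcal F_t] = -3.3480

For an AR(p) model X_t = c + sum_i phi_i X_{t-i} + eps_t, the
one-step-ahead conditional mean is
  E[X_{t+1} | X_t, ...] = c + sum_i phi_i X_{t+1-i}.
Substitute known values:
  E[X_{t+1} | ...] = -2 + (0.301) * (-4) + (-0.024) * (6)
                   = -3.3480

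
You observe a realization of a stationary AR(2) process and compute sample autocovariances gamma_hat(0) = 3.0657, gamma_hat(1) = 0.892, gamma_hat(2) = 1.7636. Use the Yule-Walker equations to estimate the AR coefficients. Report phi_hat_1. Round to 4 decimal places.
\hat\phi_{1} = 0.1350

The Yule-Walker equations for an AR(p) process read, in matrix form,
  Gamma_p phi = r_p,   with   (Gamma_p)_{ij} = gamma(|i - j|),
                       (r_p)_i = gamma(i),   i,j = 1..p.
Substitute the sample gammas (Toeplitz matrix and right-hand side of size 2):
  Gamma_p = [[3.0657, 0.892], [0.892, 3.0657]]
  r_p     = [0.892, 1.7636]
Written out:
  3.0657 phi_1 + 0.892 phi_2 = 0.892
  0.892 phi_1 + 3.0657 phi_2 = 1.7636
Solve by Cramer's rule:
  det = gamma(0)^2 - gamma(1)^2 = (3.0657)^2 - (0.892)^2 = 9.39851649 - 0.795664 = 8.60285249
  phi_hat_1 = [gamma(1) gamma(0) - gamma(1) gamma(2)] / det = [(0.892)(3.0657) - (0.892)(1.7636)] / 8.60285249 = 1.1614732 / 8.60285249 = 0.135
  phi_hat_2 = [gamma(0) gamma(2) - gamma(1)^2] / det = [(3.0657)(1.7636) - (0.892)^2] / 8.60285249 = 4.61100452 / 8.60285249 = 0.536
So phi_hat = [0.1350, 0.5360].
Therefore phi_hat_1 = 0.1350.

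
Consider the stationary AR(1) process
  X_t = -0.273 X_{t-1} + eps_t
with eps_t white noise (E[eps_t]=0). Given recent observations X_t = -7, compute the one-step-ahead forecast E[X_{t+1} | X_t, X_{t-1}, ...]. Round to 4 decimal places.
E[X_{t+1} \mid \mathcal F_t] = 1.9110

For an AR(p) model X_t = c + sum_i phi_i X_{t-i} + eps_t, the
one-step-ahead conditional mean is
  E[X_{t+1} | X_t, ...] = c + sum_i phi_i X_{t+1-i}.
Substitute known values:
  E[X_{t+1} | ...] = (-0.273) * (-7)
                   = 1.9110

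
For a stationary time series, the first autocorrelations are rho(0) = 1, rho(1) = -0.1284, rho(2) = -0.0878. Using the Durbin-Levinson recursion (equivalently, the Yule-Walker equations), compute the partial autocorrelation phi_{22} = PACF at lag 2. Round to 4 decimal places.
\phi_{22} = -0.1060

The PACF at lag k is phi_{kk}, the last component of the solution
to the Yule-Walker system G_k phi = r_k where
  (G_k)_{ij} = rho(|i - j|), (r_k)_i = rho(i), i,j = 1..k.
Equivalently, Durbin-Levinson gives phi_{kk} iteratively:
  phi_{11} = rho(1)
  phi_{kk} = [rho(k) - sum_{j=1..k-1} phi_{k-1,j} rho(k-j)]
            / [1 - sum_{j=1..k-1} phi_{k-1,j} rho(j)],
  phi_{k,j} = phi_{k-1,j} - phi_{kk} phi_{k-1,k-j},  j = 1..k-1.
Step k = 1:
  phi_11 = rho(1) = -0.1284.
Step k = 2:
  phi_22 = [rho(2) - phi_11 rho(1)] / [1 - phi_11 rho(1)] = [-0.0878 - (-0.1284)(-0.1284)] / [1 - (-0.1284)(-0.1284)]
         = -0.10428656 / 0.98351344 = -0.106.
Therefore phi_{22} = -0.1060.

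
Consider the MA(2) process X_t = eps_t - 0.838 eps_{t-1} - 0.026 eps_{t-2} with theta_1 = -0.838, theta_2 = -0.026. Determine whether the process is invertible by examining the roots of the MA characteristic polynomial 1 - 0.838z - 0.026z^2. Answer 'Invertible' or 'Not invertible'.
\text{Invertible}

The MA(q) characteristic polynomial is P(z) = 1 - 0.838z - 0.026z^2.
Invertibility requires all roots to lie outside the unit circle, i.e. |z| > 1 for every root.
Set 1 + (-0.838) z + (-0.026) z^2 = 0, i.e. a z^2 + b z + c = 0 with a = -0.026, b = -0.838, c = 1.
Discriminant D = b^2 - 4ac = (-0.838)^2 - 4*(-0.026)*1 = 0.702244 - (-0.104) = 0.806244.
D >= 0, so the roots are real: z = (-b +/- sqrt(D)) / (2a) = (0.838 +/- 0.897911) / (-0.052).
  z_1 = (0.838 + 0.897911) / (-0.052) = -33.3829,   |z_1| = 33.3829.
  z_2 = (0.838 - 0.897911) / (-0.052) = 1.1521,   |z_2| = 1.1521.
Moduli of all roots: 33.3829, 1.1521.
All moduli strictly greater than 1? Yes.
Verdict: Invertible.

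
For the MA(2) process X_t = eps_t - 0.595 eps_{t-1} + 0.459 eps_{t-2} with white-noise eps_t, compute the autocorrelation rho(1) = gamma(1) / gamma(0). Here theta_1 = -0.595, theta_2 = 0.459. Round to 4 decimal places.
\rho(1) = -0.5548

For an MA(q) process with theta_0 = 1, the autocovariance is
  gamma(k) = sigma^2 * sum_{i=0..q-k} theta_i * theta_{i+k},
and rho(k) = gamma(k) / gamma(0). Sigma^2 cancels.
  numerator   = (1)*(-0.595) + (-0.595)*(0.459) = -0.868105.
  denominator = (1)^2 + (-0.595)^2 + (0.459)^2 = 1.564706.
  rho(1) = -0.868105 / 1.564706 = -0.5548.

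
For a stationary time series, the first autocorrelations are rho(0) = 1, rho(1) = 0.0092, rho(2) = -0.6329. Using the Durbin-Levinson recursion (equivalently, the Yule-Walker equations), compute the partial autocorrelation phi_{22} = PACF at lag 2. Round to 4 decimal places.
\phi_{22} = -0.6330

The PACF at lag k is phi_{kk}, the last component of the solution
to the Yule-Walker system G_k phi = r_k where
  (G_k)_{ij} = rho(|i - j|), (r_k)_i = rho(i), i,j = 1..k.
Equivalently, Durbin-Levinson gives phi_{kk} iteratively:
  phi_{11} = rho(1)
  phi_{kk} = [rho(k) - sum_{j=1..k-1} phi_{k-1,j} rho(k-j)]
            / [1 - sum_{j=1..k-1} phi_{k-1,j} rho(j)],
  phi_{k,j} = phi_{k-1,j} - phi_{kk} phi_{k-1,k-j},  j = 1..k-1.
Step k = 1:
  phi_11 = rho(1) = 0.0092.
Step k = 2:
  phi_22 = [rho(2) - phi_11 rho(1)] / [1 - phi_11 rho(1)] = [-0.6329 - (0.0092)(0.0092)] / [1 - (0.0092)(0.0092)]
         = -0.63298464 / 0.99991536 = -0.633.
Therefore phi_{22} = -0.6330.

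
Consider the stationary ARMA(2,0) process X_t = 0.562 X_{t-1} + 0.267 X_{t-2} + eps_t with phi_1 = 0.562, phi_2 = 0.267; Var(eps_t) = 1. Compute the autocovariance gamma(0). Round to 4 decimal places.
\gamma(0) = 2.6125

Multiply the model equation by X_{t-k} and take expectations. With theta_0 = psi_0 = 1 and psi_j the MA(infinity) weights, this gives
  gamma(k) - sum_i phi_i gamma(k-i) = c_k,
  c_k = sigma^2 * sum_{j=k..q} theta_j psi_{j-k}   (c_k = 0 for k > q),
using gamma(-m) = gamma(m).
Pure AR (q = 0): c_0 = sigma^2 = 1, c_k = 0 for k >= 1.
Equations for k = 0, 1, 2 (AR order 2, c_2 = 0):
  (E0) gamma(0) = phi_1 gamma(1) + phi_2 gamma(2) + c_0
  (E1) gamma(1) = phi_1 gamma(0) + phi_2 gamma(1) + c_1
  (E2) gamma(2) = phi_1 gamma(1) + phi_2 gamma(0)
From (E1): gamma(1) = A gamma(0) + B with
  A = phi_1 / (1 - phi_2) = 0.562 / 0.733 = 0.766712,   B = c_1 / (1 - phi_2) = 0 / 0.733 = 0.
Insert (E2) into (E0): gamma(0) (1 - phi_2^2) = phi_1 (1 + phi_2) gamma(1) + c_0.
  phi_1 (1 + phi_2) = (0.562)(1.267) = 0.712054,   1 - phi_2^2 = 0.928711.
Replace gamma(1) by A gamma(0) + B and collect gamma(0):
  gamma(0) [0.928711 - (0.712054)(0.766712)] = c_0 = 1
  gamma(0) * 0.382771 = 1
  gamma(0) = 1 / 0.382771 = 2.612531.
Therefore gamma(0) = 2.6125 (to 4 decimal places).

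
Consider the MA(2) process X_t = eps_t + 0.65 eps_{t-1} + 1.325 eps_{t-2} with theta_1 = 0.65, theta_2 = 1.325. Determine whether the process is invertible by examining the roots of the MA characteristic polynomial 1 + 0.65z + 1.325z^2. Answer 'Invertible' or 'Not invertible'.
\text{Not invertible}

The MA(q) characteristic polynomial is P(z) = 1 + 0.65z + 1.325z^2.
Invertibility requires all roots to lie outside the unit circle, i.e. |z| > 1 for every root.
Set 1 + (0.65) z + (1.325) z^2 = 0, i.e. a z^2 + b z + c = 0 with a = 1.325, b = 0.65, c = 1.
Discriminant D = b^2 - 4ac = (0.65)^2 - 4*(1.325)*1 = 0.4225 - (5.3) = -4.8775.
D < 0, so the roots are the complex-conjugate pair z = (-b +/- i sqrt(-D)) / (2a) = -0.2453 +/- 0.8334i.
For a conjugate pair |z|^2 = z * conj(z) = (product of roots) = c/a = 1/(1.325) = 0.754717, so |z| = sqrt(0.754717) = 0.8687 for both roots.
Moduli of all roots: 0.8687, 0.8687.
All moduli strictly greater than 1? No.
Verdict: Not invertible.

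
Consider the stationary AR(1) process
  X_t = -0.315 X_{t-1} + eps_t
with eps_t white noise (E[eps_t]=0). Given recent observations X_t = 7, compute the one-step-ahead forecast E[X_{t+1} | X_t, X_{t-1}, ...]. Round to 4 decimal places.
E[X_{t+1} \mid \mathcal F_t] = -2.2050

For an AR(p) model X_t = c + sum_i phi_i X_{t-i} + eps_t, the
one-step-ahead conditional mean is
  E[X_{t+1} | X_t, ...] = c + sum_i phi_i X_{t+1-i}.
Substitute known values:
  E[X_{t+1} | ...] = (-0.315) * (7)
                   = -2.2050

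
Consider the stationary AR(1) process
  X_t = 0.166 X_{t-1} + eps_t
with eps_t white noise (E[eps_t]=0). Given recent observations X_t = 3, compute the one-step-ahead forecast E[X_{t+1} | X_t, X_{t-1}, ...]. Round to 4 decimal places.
E[X_{t+1} \mid \mathcal F_t] = 0.4980

For an AR(p) model X_t = c + sum_i phi_i X_{t-i} + eps_t, the
one-step-ahead conditional mean is
  E[X_{t+1} | X_t, ...] = c + sum_i phi_i X_{t+1-i}.
Substitute known values:
  E[X_{t+1} | ...] = (0.166) * (3)
                   = 0.4980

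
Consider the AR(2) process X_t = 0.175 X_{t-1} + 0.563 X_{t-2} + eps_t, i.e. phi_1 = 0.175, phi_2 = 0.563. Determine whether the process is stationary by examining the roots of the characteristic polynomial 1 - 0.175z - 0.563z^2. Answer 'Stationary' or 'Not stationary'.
\text{Stationary}

The AR(p) characteristic polynomial is P(z) = 1 - 0.175z - 0.563z^2.
Stationarity requires all roots to lie outside the unit circle, i.e. |z| > 1 for every root.
Set 1 + (-0.175) z + (-0.563) z^2 = 0, i.e. a z^2 + b z + c = 0 with a = -0.563, b = -0.175, c = 1.
Discriminant D = b^2 - 4ac = (-0.175)^2 - 4*(-0.563)*1 = 0.030625 - (-2.252) = 2.282625.
D >= 0, so the roots are real: z = (-b +/- sqrt(D)) / (2a) = (0.175 +/- 1.510836) / (-1.126).
  z_1 = (0.175 + 1.510836) / (-1.126) = -1.4972,   |z_1| = 1.4972.
  z_2 = (0.175 - 1.510836) / (-1.126) = 1.1864,   |z_2| = 1.1864.
Moduli of all roots: 1.4972, 1.1864.
All moduli strictly greater than 1? Yes.
Verdict: Stationary.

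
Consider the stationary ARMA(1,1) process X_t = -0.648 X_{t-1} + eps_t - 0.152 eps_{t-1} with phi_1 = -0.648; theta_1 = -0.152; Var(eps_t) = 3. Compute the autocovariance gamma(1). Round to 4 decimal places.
\gamma(1) = -4.5447

Multiply the model equation by X_{t-k} and take expectations. With theta_0 = psi_0 = 1 and psi_j the MA(infinity) weights, this gives
  gamma(k) - sum_i phi_i gamma(k-i) = c_k,
  c_k = sigma^2 * sum_{j=k..q} theta_j psi_{j-k}   (c_k = 0 for k > q),
using gamma(-m) = gamma(m).
psi-weights needed (psi_j = theta_j + sum_i phi_i psi_{j-i}):
  psi_1 = theta_1 + phi_1 = -0.152 + (-0.648) = -0.8
Right-hand sides:
  c_0 = sigma^2 (1 + theta_1 psi_1) = 3 * (1 + (-0.152)(-0.8)) = 3 * 1.1216 = 3.3648
  c_1 = sigma^2 theta_1 = 3 * (-0.152) = -0.456
  c_2 = 0
Equations for k = 0 and k = 1 (AR order 1):
  gamma(0) = phi_1 gamma(1) + c_0
  gamma(1) = phi_1 gamma(0) + c_1
Substituting the second into the first: gamma(0) (1 - phi_1^2) = c_0 + phi_1 c_1, so
  gamma(0) = (c_0 + phi_1 c_1) / (1 - phi_1^2) = (3.3648 + (-0.648)(-0.456)) / (1 - (-0.648)^2) = 3.660288 / 0.580096 = 6.309797.
  gamma(1) = phi_1 gamma(0) + c_1 = (-0.648)(6.309797) + (-0.456) = -4.544748.
Therefore gamma(1) = -4.5447 (to 4 decimal places).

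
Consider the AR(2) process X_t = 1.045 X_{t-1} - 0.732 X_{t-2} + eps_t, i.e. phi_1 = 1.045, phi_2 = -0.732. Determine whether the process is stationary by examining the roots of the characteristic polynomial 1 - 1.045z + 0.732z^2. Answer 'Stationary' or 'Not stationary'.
\text{Stationary}

The AR(p) characteristic polynomial is P(z) = 1 - 1.045z + 0.732z^2.
Stationarity requires all roots to lie outside the unit circle, i.e. |z| > 1 for every root.
Set 1 + (-1.045) z + (0.732) z^2 = 0, i.e. a z^2 + b z + c = 0 with a = 0.732, b = -1.045, c = 1.
Discriminant D = b^2 - 4ac = (-1.045)^2 - 4*(0.732)*1 = 1.092025 - (2.928) = -1.835975.
D < 0, so the roots are the complex-conjugate pair z = (-b +/- i sqrt(-D)) / (2a) = 0.7138 +/- 0.9255i.
For a conjugate pair |z|^2 = z * conj(z) = (product of roots) = c/a = 1/(0.732) = 1.36612, so |z| = sqrt(1.36612) = 1.1688 for both roots.
Moduli of all roots: 1.1688, 1.1688.
All moduli strictly greater than 1? Yes.
Verdict: Stationary.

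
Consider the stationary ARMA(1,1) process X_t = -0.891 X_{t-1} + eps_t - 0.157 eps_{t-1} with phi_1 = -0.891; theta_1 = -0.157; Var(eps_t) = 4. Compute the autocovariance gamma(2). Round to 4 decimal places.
\gamma(2) = 20.6558

Multiply the model equation by X_{t-k} and take expectations. With theta_0 = psi_0 = 1 and psi_j the MA(infinity) weights, this gives
  gamma(k) - sum_i phi_i gamma(k-i) = c_k,
  c_k = sigma^2 * sum_{j=k..q} theta_j psi_{j-k}   (c_k = 0 for k > q),
using gamma(-m) = gamma(m).
psi-weights needed (psi_j = theta_j + sum_i phi_i psi_{j-i}):
  psi_1 = theta_1 + phi_1 = -0.157 + (-0.891) = -1.048
Right-hand sides:
  c_0 = sigma^2 (1 + theta_1 psi_1) = 4 * (1 + (-0.157)(-1.048)) = 4 * 1.164536 = 4.658144
  c_1 = sigma^2 theta_1 = 4 * (-0.157) = -0.628
  c_2 = 0
Equations for k = 0 and k = 1 (AR order 1):
  gamma(0) = phi_1 gamma(1) + c_0
  gamma(1) = phi_1 gamma(0) + c_1
Substituting the second into the first: gamma(0) (1 - phi_1^2) = c_0 + phi_1 c_1, so
  gamma(0) = (c_0 + phi_1 c_1) / (1 - phi_1^2) = (4.658144 + (-0.891)(-0.628)) / (1 - (-0.891)^2) = 5.217692 / 0.206119 = 25.313979.
  gamma(1) = phi_1 gamma(0) + c_1 = (-0.891)(25.313979) + (-0.628) = -23.182755.
For k = 2 (> q): gamma(2) = phi_1 gamma(1) = (-0.891)(-23.182755) = 20.655835.
Therefore gamma(2) = 20.6558 (to 4 decimal places).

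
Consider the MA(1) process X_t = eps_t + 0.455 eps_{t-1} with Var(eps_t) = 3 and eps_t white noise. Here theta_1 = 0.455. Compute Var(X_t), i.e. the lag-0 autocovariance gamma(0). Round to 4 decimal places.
\gamma(0) = 3.6211

For an MA(q) process X_t = eps_t + sum_i theta_i eps_{t-i} with
Var(eps_t) = sigma^2, the variance is
  gamma(0) = sigma^2 * (1 + sum_i theta_i^2).
  sum_i theta_i^2 = (0.455)^2 = 0.207025.
  gamma(0) = 3 * (1 + 0.207025) = 3 * 1.207025 = 3.621075, which rounds to 3.6211.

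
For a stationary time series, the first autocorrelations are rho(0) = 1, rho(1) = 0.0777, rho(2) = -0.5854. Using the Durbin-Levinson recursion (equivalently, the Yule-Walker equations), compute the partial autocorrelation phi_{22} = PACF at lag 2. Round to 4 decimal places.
\phi_{22} = -0.5950

The PACF at lag k is phi_{kk}, the last component of the solution
to the Yule-Walker system G_k phi = r_k where
  (G_k)_{ij} = rho(|i - j|), (r_k)_i = rho(i), i,j = 1..k.
Equivalently, Durbin-Levinson gives phi_{kk} iteratively:
  phi_{11} = rho(1)
  phi_{kk} = [rho(k) - sum_{j=1..k-1} phi_{k-1,j} rho(k-j)]
            / [1 - sum_{j=1..k-1} phi_{k-1,j} rho(j)],
  phi_{k,j} = phi_{k-1,j} - phi_{kk} phi_{k-1,k-j},  j = 1..k-1.
Step k = 1:
  phi_11 = rho(1) = 0.0777.
Step k = 2:
  phi_22 = [rho(2) - phi_11 rho(1)] / [1 - phi_11 rho(1)] = [-0.5854 - (0.0777)(0.0777)] / [1 - (0.0777)(0.0777)]
         = -0.59143729 / 0.99396271 = -0.595.
Therefore phi_{22} = -0.5950.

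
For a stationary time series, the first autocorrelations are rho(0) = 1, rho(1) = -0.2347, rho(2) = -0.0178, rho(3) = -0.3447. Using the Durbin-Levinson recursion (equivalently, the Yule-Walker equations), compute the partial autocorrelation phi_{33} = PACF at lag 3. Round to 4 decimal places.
\phi_{33} = -0.3910

The PACF at lag k is phi_{kk}, the last component of the solution
to the Yule-Walker system G_k phi = r_k where
  (G_k)_{ij} = rho(|i - j|), (r_k)_i = rho(i), i,j = 1..k.
Equivalently, Durbin-Levinson gives phi_{kk} iteratively:
  phi_{11} = rho(1)
  phi_{kk} = [rho(k) - sum_{j=1..k-1} phi_{k-1,j} rho(k-j)]
            / [1 - sum_{j=1..k-1} phi_{k-1,j} rho(j)],
  phi_{k,j} = phi_{k-1,j} - phi_{kk} phi_{k-1,k-j},  j = 1..k-1.
Step k = 1:
  phi_11 = rho(1) = -0.2347.
Step k = 2:
  phi_22 = [rho(2) - phi_11 rho(1)] / [1 - phi_11 rho(1)] = [-0.0178 - (-0.2347)(-0.2347)] / [1 - (-0.2347)(-0.2347)]
         = -0.07288409 / 0.94491591 = -0.077133.
  Update: phi_21 = phi_11 - phi_22 phi_11 = -0.2347 - (-0.077133)(-0.2347) = -0.252803.
Step k = 3:
  phi_33 = [rho(3) - phi_21 rho(2) - phi_22 rho(1)] / [1 - phi_21 rho(1) - phi_22 rho(2)]
    numerator   = -0.3447 - (-0.252803)(-0.0178) - (-0.077133)(-0.2347) = -0.36730298
    denominator = 1 - (-0.252803)(-0.2347) - (-0.077133)(-0.0178) = 0.93929415
  phi_33 = -0.36730298 / 0.93929415 = -0.391.
Therefore phi_{33} = -0.3910.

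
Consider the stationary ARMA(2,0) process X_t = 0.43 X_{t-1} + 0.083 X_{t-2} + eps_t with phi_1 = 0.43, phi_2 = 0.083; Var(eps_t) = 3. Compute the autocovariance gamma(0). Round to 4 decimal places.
\gamma(0) = 3.8723

Multiply the model equation by X_{t-k} and take expectations. With theta_0 = psi_0 = 1 and psi_j the MA(infinity) weights, this gives
  gamma(k) - sum_i phi_i gamma(k-i) = c_k,
  c_k = sigma^2 * sum_{j=k..q} theta_j psi_{j-k}   (c_k = 0 for k > q),
using gamma(-m) = gamma(m).
Pure AR (q = 0): c_0 = sigma^2 = 3, c_k = 0 for k >= 1.
Equations for k = 0, 1, 2 (AR order 2, c_2 = 0):
  (E0) gamma(0) = phi_1 gamma(1) + phi_2 gamma(2) + c_0
  (E1) gamma(1) = phi_1 gamma(0) + phi_2 gamma(1) + c_1
  (E2) gamma(2) = phi_1 gamma(1) + phi_2 gamma(0)
From (E1): gamma(1) = A gamma(0) + B with
  A = phi_1 / (1 - phi_2) = 0.43 / 0.917 = 0.46892,   B = c_1 / (1 - phi_2) = 0 / 0.917 = 0.
Insert (E2) into (E0): gamma(0) (1 - phi_2^2) = phi_1 (1 + phi_2) gamma(1) + c_0.
  phi_1 (1 + phi_2) = (0.43)(1.083) = 0.46569,   1 - phi_2^2 = 0.993111.
Replace gamma(1) by A gamma(0) + B and collect gamma(0):
  gamma(0) [0.993111 - (0.46569)(0.46892)] = c_0 = 3
  gamma(0) * 0.774739 = 3
  gamma(0) = 3 / 0.774739 = 3.87227.
Therefore gamma(0) = 3.8723 (to 4 decimal places).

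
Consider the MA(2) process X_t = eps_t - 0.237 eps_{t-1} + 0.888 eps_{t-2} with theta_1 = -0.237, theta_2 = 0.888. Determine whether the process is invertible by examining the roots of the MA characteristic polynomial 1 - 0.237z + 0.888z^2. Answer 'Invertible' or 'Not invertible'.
\text{Invertible}

The MA(q) characteristic polynomial is P(z) = 1 - 0.237z + 0.888z^2.
Invertibility requires all roots to lie outside the unit circle, i.e. |z| > 1 for every root.
Set 1 + (-0.237) z + (0.888) z^2 = 0, i.e. a z^2 + b z + c = 0 with a = 0.888, b = -0.237, c = 1.
Discriminant D = b^2 - 4ac = (-0.237)^2 - 4*(0.888)*1 = 0.056169 - (3.552) = -3.495831.
D < 0, so the roots are the complex-conjugate pair z = (-b +/- i sqrt(-D)) / (2a) = 0.1334 +/- 1.0528i.
For a conjugate pair |z|^2 = z * conj(z) = (product of roots) = c/a = 1/(0.888) = 1.126126, so |z| = sqrt(1.126126) = 1.0612 for both roots.
Moduli of all roots: 1.0612, 1.0612.
All moduli strictly greater than 1? Yes.
Verdict: Invertible.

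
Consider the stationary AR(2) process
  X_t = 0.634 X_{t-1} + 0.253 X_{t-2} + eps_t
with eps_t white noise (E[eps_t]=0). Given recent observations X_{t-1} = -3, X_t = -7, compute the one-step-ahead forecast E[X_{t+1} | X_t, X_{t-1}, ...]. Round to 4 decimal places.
E[X_{t+1} \mid \mathcal F_t] = -5.1970

For an AR(p) model X_t = c + sum_i phi_i X_{t-i} + eps_t, the
one-step-ahead conditional mean is
  E[X_{t+1} | X_t, ...] = c + sum_i phi_i X_{t+1-i}.
Substitute known values:
  E[X_{t+1} | ...] = (0.634) * (-7) + (0.253) * (-3)
                   = -5.1970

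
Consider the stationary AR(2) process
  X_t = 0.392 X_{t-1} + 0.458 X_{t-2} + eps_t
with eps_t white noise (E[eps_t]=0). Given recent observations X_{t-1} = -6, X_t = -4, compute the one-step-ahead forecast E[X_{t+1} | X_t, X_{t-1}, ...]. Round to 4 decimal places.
E[X_{t+1} \mid \mathcal F_t] = -4.3160

For an AR(p) model X_t = c + sum_i phi_i X_{t-i} + eps_t, the
one-step-ahead conditional mean is
  E[X_{t+1} | X_t, ...] = c + sum_i phi_i X_{t+1-i}.
Substitute known values:
  E[X_{t+1} | ...] = (0.392) * (-4) + (0.458) * (-6)
                   = -4.3160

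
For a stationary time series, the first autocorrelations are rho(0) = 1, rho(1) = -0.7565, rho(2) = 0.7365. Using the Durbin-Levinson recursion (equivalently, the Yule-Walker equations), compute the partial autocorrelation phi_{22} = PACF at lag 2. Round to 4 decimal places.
\phi_{22} = 0.3839

The PACF at lag k is phi_{kk}, the last component of the solution
to the Yule-Walker system G_k phi = r_k where
  (G_k)_{ij} = rho(|i - j|), (r_k)_i = rho(i), i,j = 1..k.
Equivalently, Durbin-Levinson gives phi_{kk} iteratively:
  phi_{11} = rho(1)
  phi_{kk} = [rho(k) - sum_{j=1..k-1} phi_{k-1,j} rho(k-j)]
            / [1 - sum_{j=1..k-1} phi_{k-1,j} rho(j)],
  phi_{k,j} = phi_{k-1,j} - phi_{kk} phi_{k-1,k-j},  j = 1..k-1.
Step k = 1:
  phi_11 = rho(1) = -0.7565.
Step k = 2:
  phi_22 = [rho(2) - phi_11 rho(1)] / [1 - phi_11 rho(1)] = [0.7365 - (-0.7565)(-0.7565)] / [1 - (-0.7565)(-0.7565)]
         = 0.16420775 / 0.42770775 = 0.3839.
Therefore phi_{22} = 0.3839.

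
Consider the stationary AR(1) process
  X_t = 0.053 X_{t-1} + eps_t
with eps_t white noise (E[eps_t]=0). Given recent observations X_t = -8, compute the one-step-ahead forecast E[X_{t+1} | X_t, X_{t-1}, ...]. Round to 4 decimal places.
E[X_{t+1} \mid \mathcal F_t] = -0.4240

For an AR(p) model X_t = c + sum_i phi_i X_{t-i} + eps_t, the
one-step-ahead conditional mean is
  E[X_{t+1} | X_t, ...] = c + sum_i phi_i X_{t+1-i}.
Substitute known values:
  E[X_{t+1} | ...] = (0.053) * (-8)
                   = -0.4240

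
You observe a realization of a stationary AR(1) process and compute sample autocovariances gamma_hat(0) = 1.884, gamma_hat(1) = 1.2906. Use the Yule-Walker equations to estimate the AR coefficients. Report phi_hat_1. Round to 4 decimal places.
\hat\phi_{1} = 0.6850

The Yule-Walker equations for an AR(p) process read, in matrix form,
  Gamma_p phi = r_p,   with   (Gamma_p)_{ij} = gamma(|i - j|),
                       (r_p)_i = gamma(i),   i,j = 1..p.
Substitute the sample gammas (Toeplitz matrix and right-hand side of size 1):
  Gamma_p = [[1.884]]
  r_p     = [1.2906]
With p = 1 this is the single equation gamma(0) phi_1 = gamma(1):
  phi_hat_1 = gamma(1) / gamma(0) = 1.2906 / 1.884 = 0.6850.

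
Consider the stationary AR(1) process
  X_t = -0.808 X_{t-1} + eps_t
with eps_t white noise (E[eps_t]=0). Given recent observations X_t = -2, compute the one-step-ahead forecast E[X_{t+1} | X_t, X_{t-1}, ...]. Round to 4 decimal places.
E[X_{t+1} \mid \mathcal F_t] = 1.6160

For an AR(p) model X_t = c + sum_i phi_i X_{t-i} + eps_t, the
one-step-ahead conditional mean is
  E[X_{t+1} | X_t, ...] = c + sum_i phi_i X_{t+1-i}.
Substitute known values:
  E[X_{t+1} | ...] = (-0.808) * (-2)
                   = 1.6160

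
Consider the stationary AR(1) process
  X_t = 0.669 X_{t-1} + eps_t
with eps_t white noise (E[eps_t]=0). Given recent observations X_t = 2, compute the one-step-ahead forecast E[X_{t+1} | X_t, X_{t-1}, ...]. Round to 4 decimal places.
E[X_{t+1} \mid \mathcal F_t] = 1.3380

For an AR(p) model X_t = c + sum_i phi_i X_{t-i} + eps_t, the
one-step-ahead conditional mean is
  E[X_{t+1} | X_t, ...] = c + sum_i phi_i X_{t+1-i}.
Substitute known values:
  E[X_{t+1} | ...] = (0.669) * (2)
                   = 1.3380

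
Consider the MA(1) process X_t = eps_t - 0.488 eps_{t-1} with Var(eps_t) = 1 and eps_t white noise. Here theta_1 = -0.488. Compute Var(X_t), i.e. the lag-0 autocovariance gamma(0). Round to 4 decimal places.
\gamma(0) = 1.2381

For an MA(q) process X_t = eps_t + sum_i theta_i eps_{t-i} with
Var(eps_t) = sigma^2, the variance is
  gamma(0) = sigma^2 * (1 + sum_i theta_i^2).
  sum_i theta_i^2 = (-0.488)^2 = 0.238144.
  gamma(0) = 1 * (1 + 0.238144) = 1 * 1.238144 = 1.238144, which rounds to 1.2381.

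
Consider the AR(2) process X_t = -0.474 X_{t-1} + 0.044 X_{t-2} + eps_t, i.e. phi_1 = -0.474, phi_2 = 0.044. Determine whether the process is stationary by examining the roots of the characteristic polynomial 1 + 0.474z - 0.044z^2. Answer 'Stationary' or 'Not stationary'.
\text{Stationary}

The AR(p) characteristic polynomial is P(z) = 1 + 0.474z - 0.044z^2.
Stationarity requires all roots to lie outside the unit circle, i.e. |z| > 1 for every root.
Set 1 + (0.474) z + (-0.044) z^2 = 0, i.e. a z^2 + b z + c = 0 with a = -0.044, b = 0.474, c = 1.
Discriminant D = b^2 - 4ac = (0.474)^2 - 4*(-0.044)*1 = 0.224676 - (-0.176) = 0.400676.
D >= 0, so the roots are real: z = (-b +/- sqrt(D)) / (2a) = (-0.474 +/- 0.63299) / (-0.088).
  z_1 = (-0.474 + 0.63299) / (-0.088) = -1.8067,   |z_1| = 1.8067.
  z_2 = (-0.474 - 0.63299) / (-0.088) = 12.5794,   |z_2| = 12.5794.
Moduli of all roots: 1.8067, 12.5794.
All moduli strictly greater than 1? Yes.
Verdict: Stationary.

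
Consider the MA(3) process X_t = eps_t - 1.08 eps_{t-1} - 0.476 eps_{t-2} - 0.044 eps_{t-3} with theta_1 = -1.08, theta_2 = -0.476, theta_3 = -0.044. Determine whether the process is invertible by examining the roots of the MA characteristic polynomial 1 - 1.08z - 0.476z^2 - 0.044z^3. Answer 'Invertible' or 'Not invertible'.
\text{Not invertible}

The MA(q) characteristic polynomial is P(z) = 1 - 1.08z - 0.476z^2 - 0.044z^3.
Invertibility requires all roots to lie outside the unit circle, i.e. |z| > 1 for every root.
Degree 3: look for a simple real root z0 first, then factor out (1 - z/z0) and solve the remaining quadratic.
Testing z0 = -5: P(-5) = 1 + (-1.08)(-5) + (-0.476)(-5)^2 + (-0.044)(-5)^3
  = 1 + (5.4) + (-11.9) + (5.5) = 0.  So z_0 = -5 is a root, |z_0| = 5.
Divide out the factor (1 + 0.2 z) = (1 - z/z0) (since 1/z0 = -0.2):
  P(z) = (1 + 0.2 z)(1 + (-1.28) z + (-0.22) z^2)
  [check: z-coef -1.28 - (-0.2) = -1.08; z^2-coef -0.22 - (-0.2)(-1.28) = -0.476; z^3-coef -(-0.2)(-0.22) = -0.044.]
Remaining roots from the quadratic factor 1 + (-1.28) z + (-0.22) z^2:
  Set 1 + (-1.28) z + (-0.22) z^2 = 0, i.e. a z^2 + b z + c = 0 with a = -0.22, b = -1.28, c = 1.
  Discriminant D = b^2 - 4ac = (-1.28)^2 - 4*(-0.22)*1 = 1.6384 - (-0.88) = 2.5184.
  D >= 0, so the roots are real: z = (-b +/- sqrt(D)) / (2a) = (1.28 +/- 1.586947) / (-0.44).
    z_1 = (1.28 + 1.586947) / (-0.44) = -6.5158,   |z_1| = 6.5158.
    z_2 = (1.28 - 1.586947) / (-0.44) = 0.6976,   |z_2| = 0.6976.
Moduli of all roots: 5.0000, 6.5158, 0.6976.
All moduli strictly greater than 1? No.
Verdict: Not invertible.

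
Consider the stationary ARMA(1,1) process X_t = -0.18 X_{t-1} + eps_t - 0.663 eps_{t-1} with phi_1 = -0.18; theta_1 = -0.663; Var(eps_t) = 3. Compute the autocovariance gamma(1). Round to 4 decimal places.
\gamma(1) = -2.9256

Multiply the model equation by X_{t-k} and take expectations. With theta_0 = psi_0 = 1 and psi_j the MA(infinity) weights, this gives
  gamma(k) - sum_i phi_i gamma(k-i) = c_k,
  c_k = sigma^2 * sum_{j=k..q} theta_j psi_{j-k}   (c_k = 0 for k > q),
using gamma(-m) = gamma(m).
psi-weights needed (psi_j = theta_j + sum_i phi_i psi_{j-i}):
  psi_1 = theta_1 + phi_1 = -0.663 + (-0.18) = -0.843
Right-hand sides:
  c_0 = sigma^2 (1 + theta_1 psi_1) = 3 * (1 + (-0.663)(-0.843)) = 3 * 1.558909 = 4.676727
  c_1 = sigma^2 theta_1 = 3 * (-0.663) = -1.989
  c_2 = 0
Equations for k = 0 and k = 1 (AR order 1):
  gamma(0) = phi_1 gamma(1) + c_0
  gamma(1) = phi_1 gamma(0) + c_1
Substituting the second into the first: gamma(0) (1 - phi_1^2) = c_0 + phi_1 c_1, so
  gamma(0) = (c_0 + phi_1 c_1) / (1 - phi_1^2) = (4.676727 + (-0.18)(-1.989)) / (1 - (-0.18)^2) = 5.034747 / 0.9676 = 5.203335.
  gamma(1) = phi_1 gamma(0) + c_1 = (-0.18)(5.203335) + (-1.989) = -2.9256.
Therefore gamma(1) = -2.9256 (to 4 decimal places).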